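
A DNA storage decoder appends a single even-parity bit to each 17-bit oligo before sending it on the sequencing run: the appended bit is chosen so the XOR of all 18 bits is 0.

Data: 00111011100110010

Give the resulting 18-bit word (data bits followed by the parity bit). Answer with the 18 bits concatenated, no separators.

XOR of the 17 data bits: 0⊕0⊕1⊕1⊕1⊕0⊕1⊕1⊕1⊕0⊕0⊕1⊕1⊕0⊕0⊕1⊕0 = 1
Parity bit = 1 (so all 18 bits XOR to 0).

001110111001100101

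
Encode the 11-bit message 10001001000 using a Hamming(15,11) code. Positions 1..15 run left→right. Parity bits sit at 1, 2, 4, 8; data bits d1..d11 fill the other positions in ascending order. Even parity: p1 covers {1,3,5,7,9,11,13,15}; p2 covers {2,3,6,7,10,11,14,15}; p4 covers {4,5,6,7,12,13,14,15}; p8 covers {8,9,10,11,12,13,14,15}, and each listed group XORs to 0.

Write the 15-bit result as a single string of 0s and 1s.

011100001001000

Place data at non-parity positions: p1 p2 1 p4 0 0 0 p8 1 0 0 1 0 0 0
p1 (pos 1,3,5,7,9,11,13,15): XOR of data positions = 1⊕0⊕0⊕1⊕0⊕0⊕0 = 0
p2 (pos 2,3,6,7,10,11,14,15): XOR of data positions = 1⊕0⊕0⊕0⊕0⊕0⊕0 = 1
p4 (pos 4,5,6,7,12,13,14,15): XOR of data positions = 0⊕0⊕0⊕1⊕0⊕0⊕0 = 1
p8 (pos 8,9,10,11,12,13,14,15): XOR of data positions = 1⊕0⊕0⊕1⊕0⊕0⊕0 = 0
Codeword: 011100001001000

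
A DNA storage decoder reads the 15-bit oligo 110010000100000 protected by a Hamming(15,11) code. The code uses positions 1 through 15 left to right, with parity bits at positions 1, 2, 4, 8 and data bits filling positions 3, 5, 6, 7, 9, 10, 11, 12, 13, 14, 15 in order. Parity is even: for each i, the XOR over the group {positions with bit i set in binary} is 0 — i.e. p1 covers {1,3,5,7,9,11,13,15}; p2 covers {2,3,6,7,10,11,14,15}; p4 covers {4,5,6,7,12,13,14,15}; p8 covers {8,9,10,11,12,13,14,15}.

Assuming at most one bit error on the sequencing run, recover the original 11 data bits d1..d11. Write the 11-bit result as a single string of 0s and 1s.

01000101000

s1 (pos 1,3,5,7,9,11,13,15): 1⊕0⊕1⊕0⊕0⊕0⊕0⊕0 = 0
s2 (pos 2,3,6,7,10,11,14,15): 1⊕0⊕0⊕0⊕1⊕0⊕0⊕0 = 0
s4 (pos 4,5,6,7,12,13,14,15): 0⊕1⊕0⊕0⊕0⊕0⊕0⊕0 = 1
s8 (pos 8,9,10,11,12,13,14,15): 0⊕0⊕1⊕0⊕0⊕0⊕0⊕0 = 1
Syndrome s8…s1 = 1100 → error at position 12.
Flip position 12: 110010000100000 → 110010000101000
Read data bits from positions 3,5,6,7,9,10,11,12,13,14,15: 01000101000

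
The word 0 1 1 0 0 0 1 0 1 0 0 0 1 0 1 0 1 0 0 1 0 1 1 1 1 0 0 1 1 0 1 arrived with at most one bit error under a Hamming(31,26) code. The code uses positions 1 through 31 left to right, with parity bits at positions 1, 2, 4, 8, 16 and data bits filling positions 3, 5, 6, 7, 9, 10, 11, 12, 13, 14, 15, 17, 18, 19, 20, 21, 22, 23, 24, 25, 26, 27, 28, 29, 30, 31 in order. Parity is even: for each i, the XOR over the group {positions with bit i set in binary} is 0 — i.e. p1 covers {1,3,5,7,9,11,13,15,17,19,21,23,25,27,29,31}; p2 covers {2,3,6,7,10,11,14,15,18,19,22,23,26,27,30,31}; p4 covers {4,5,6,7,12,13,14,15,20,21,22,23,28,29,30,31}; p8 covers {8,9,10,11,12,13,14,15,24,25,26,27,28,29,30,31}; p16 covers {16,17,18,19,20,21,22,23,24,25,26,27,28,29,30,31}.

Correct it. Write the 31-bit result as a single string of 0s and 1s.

s1 (pos 1,3,5,7,9,11,13,15,17,19,21,23,25,27,29,31): 0⊕1⊕0⊕1⊕1⊕0⊕1⊕1⊕1⊕0⊕0⊕1⊕1⊕0⊕1⊕1 = 0
s2 (pos 2,3,6,7,10,11,14,15,18,19,22,23,26,27,30,31): 1⊕1⊕0⊕1⊕0⊕0⊕0⊕1⊕0⊕0⊕1⊕1⊕0⊕0⊕0⊕1 = 1
s4 (pos 4,5,6,7,12,13,14,15,20,21,22,23,28,29,30,31): 0⊕0⊕0⊕1⊕0⊕1⊕0⊕1⊕1⊕0⊕1⊕1⊕1⊕1⊕0⊕1 = 1
s8 (pos 8,9,10,11,12,13,14,15,24,25,26,27,28,29,30,31): 0⊕1⊕0⊕0⊕0⊕1⊕0⊕1⊕1⊕1⊕0⊕0⊕1⊕1⊕0⊕1 = 0
s16 (pos 16,17,18,19,20,21,22,23,24,25,26,27,28,29,30,31): 0⊕1⊕0⊕0⊕1⊕0⊕1⊕1⊕1⊕1⊕0⊕0⊕1⊕1⊕0⊕1 = 1
Syndrome s16…s1 = 10110 → error at position 22.
Flip position 22: 0110001010001010100101111001101 → 0110001010001010100100111001101

0110001010001010100100111001101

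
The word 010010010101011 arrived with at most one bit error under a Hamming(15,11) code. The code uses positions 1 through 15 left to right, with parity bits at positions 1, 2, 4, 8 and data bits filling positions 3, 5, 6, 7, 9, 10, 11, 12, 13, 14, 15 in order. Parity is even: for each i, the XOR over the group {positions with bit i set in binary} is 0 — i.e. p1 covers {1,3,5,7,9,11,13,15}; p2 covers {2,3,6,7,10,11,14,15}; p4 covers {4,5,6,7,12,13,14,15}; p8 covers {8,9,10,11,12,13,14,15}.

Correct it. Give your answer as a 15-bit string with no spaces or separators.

s1 (pos 1,3,5,7,9,11,13,15): 0⊕0⊕1⊕0⊕0⊕0⊕0⊕1 = 0
s2 (pos 2,3,6,7,10,11,14,15): 1⊕0⊕0⊕0⊕1⊕0⊕1⊕1 = 0
s4 (pos 4,5,6,7,12,13,14,15): 0⊕1⊕0⊕0⊕1⊕0⊕1⊕1 = 0
s8 (pos 8,9,10,11,12,13,14,15): 1⊕0⊕1⊕0⊕1⊕0⊕1⊕1 = 1
Syndrome s8…s1 = 1000 → error at position 8.
Flip position 8: 010010010101011 → 010010000101011

010010000101011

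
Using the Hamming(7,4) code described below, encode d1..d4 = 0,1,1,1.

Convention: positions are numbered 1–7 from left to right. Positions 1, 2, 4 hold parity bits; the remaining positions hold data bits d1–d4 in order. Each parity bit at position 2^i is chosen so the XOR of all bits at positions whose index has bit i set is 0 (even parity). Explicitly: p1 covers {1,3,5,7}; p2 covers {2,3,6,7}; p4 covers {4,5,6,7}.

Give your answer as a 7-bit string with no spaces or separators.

0001111

Place data at non-parity positions: p1 p2 0 p4 1 1 1
p1 (pos 1,3,5,7): XOR of data positions = 0⊕1⊕1 = 0
p2 (pos 2,3,6,7): XOR of data positions = 0⊕1⊕1 = 0
p4 (pos 4,5,6,7): XOR of data positions = 1⊕1⊕1 = 1
Codeword: 0001111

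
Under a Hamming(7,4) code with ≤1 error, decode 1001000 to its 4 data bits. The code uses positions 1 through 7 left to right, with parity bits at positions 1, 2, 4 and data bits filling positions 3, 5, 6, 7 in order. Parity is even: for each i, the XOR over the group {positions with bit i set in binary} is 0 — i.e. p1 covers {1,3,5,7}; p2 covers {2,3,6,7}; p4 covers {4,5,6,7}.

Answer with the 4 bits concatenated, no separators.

0100

s1 (pos 1,3,5,7): 1⊕0⊕0⊕0 = 1
s2 (pos 2,3,6,7): 0⊕0⊕0⊕0 = 0
s4 (pos 4,5,6,7): 1⊕0⊕0⊕0 = 1
Syndrome s4…s1 = 101 → error at position 5.
Flip position 5: 1001000 → 1001100
Read data bits from positions 3,5,6,7: 0100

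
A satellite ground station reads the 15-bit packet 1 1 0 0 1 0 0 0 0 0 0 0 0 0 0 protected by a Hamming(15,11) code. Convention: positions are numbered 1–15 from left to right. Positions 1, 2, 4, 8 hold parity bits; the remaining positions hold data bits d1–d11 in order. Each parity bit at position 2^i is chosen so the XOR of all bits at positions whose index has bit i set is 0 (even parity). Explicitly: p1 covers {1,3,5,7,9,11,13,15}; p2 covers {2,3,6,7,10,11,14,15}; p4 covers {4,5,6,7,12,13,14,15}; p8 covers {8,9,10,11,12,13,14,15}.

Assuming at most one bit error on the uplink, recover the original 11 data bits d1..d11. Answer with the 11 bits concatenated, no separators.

01100000000

s1 (pos 1,3,5,7,9,11,13,15): 1⊕0⊕1⊕0⊕0⊕0⊕0⊕0 = 0
s2 (pos 2,3,6,7,10,11,14,15): 1⊕0⊕0⊕0⊕0⊕0⊕0⊕0 = 1
s4 (pos 4,5,6,7,12,13,14,15): 0⊕1⊕0⊕0⊕0⊕0⊕0⊕0 = 1
s8 (pos 8,9,10,11,12,13,14,15): 0⊕0⊕0⊕0⊕0⊕0⊕0⊕0 = 0
Syndrome s8…s1 = 0110 → error at position 6.
Flip position 6: 110010000000000 → 110011000000000
Read data bits from positions 3,5,6,7,9,10,11,12,13,14,15: 01100000000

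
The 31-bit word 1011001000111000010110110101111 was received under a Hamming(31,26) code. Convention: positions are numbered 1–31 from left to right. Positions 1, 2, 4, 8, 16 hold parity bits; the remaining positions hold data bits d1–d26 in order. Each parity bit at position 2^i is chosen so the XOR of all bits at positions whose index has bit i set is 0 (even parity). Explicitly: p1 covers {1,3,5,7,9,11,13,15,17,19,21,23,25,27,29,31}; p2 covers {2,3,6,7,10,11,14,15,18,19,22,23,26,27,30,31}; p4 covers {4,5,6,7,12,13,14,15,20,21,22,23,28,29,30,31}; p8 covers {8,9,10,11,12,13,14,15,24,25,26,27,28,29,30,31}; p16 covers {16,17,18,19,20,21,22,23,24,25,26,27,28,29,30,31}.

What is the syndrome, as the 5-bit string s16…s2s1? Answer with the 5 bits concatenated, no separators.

s1 (pos 1,3,5,7,9,11,13,15,17,19,21,23,25,27,29,31): 1⊕1⊕0⊕1⊕0⊕1⊕1⊕0⊕0⊕0⊕1⊕1⊕0⊕0⊕1⊕1 = 1
s2 (pos 2,3,6,7,10,11,14,15,18,19,22,23,26,27,30,31): 0⊕1⊕0⊕1⊕0⊕1⊕0⊕0⊕1⊕0⊕0⊕1⊕1⊕0⊕1⊕1 = 0
s4 (pos 4,5,6,7,12,13,14,15,20,21,22,23,28,29,30,31): 1⊕0⊕0⊕1⊕1⊕1⊕0⊕0⊕1⊕1⊕0⊕1⊕1⊕1⊕1⊕1 = 1
s8 (pos 8,9,10,11,12,13,14,15,24,25,26,27,28,29,30,31): 0⊕0⊕0⊕1⊕1⊕1⊕0⊕0⊕1⊕0⊕1⊕0⊕1⊕1⊕1⊕1 = 1
s16 (pos 16,17,18,19,20,21,22,23,24,25,26,27,28,29,30,31): 0⊕0⊕1⊕0⊕1⊕1⊕0⊕1⊕1⊕0⊕1⊕0⊕1⊕1⊕1⊕1 = 0
Syndrome s16…s1 = 01101 → error at position 13.

01101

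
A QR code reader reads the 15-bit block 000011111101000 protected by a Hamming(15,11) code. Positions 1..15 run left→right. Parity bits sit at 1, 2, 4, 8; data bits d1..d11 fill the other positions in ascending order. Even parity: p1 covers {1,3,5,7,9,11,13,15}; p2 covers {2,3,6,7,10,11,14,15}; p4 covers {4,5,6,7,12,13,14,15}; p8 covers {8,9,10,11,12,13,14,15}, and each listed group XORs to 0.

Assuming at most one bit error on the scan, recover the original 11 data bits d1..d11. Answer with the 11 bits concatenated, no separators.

11111101000

s1 (pos 1,3,5,7,9,11,13,15): 0⊕0⊕1⊕1⊕1⊕0⊕0⊕0 = 1
s2 (pos 2,3,6,7,10,11,14,15): 0⊕0⊕1⊕1⊕1⊕0⊕0⊕0 = 1
s4 (pos 4,5,6,7,12,13,14,15): 0⊕1⊕1⊕1⊕1⊕0⊕0⊕0 = 0
s8 (pos 8,9,10,11,12,13,14,15): 1⊕1⊕1⊕0⊕1⊕0⊕0⊕0 = 0
Syndrome s8…s1 = 0011 → error at position 3.
Flip position 3: 000011111101000 → 001011111101000
Read data bits from positions 3,5,6,7,9,10,11,12,13,14,15: 11111101000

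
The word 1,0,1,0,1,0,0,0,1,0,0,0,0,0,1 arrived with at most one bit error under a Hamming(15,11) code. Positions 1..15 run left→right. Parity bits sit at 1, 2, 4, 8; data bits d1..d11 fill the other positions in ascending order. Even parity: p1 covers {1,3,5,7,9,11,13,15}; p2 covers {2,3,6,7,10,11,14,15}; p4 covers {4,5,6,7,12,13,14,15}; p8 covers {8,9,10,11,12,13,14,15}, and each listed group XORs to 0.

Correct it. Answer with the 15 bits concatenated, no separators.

001010001000001

s1 (pos 1,3,5,7,9,11,13,15): 1⊕1⊕1⊕0⊕1⊕0⊕0⊕1 = 1
s2 (pos 2,3,6,7,10,11,14,15): 0⊕1⊕0⊕0⊕0⊕0⊕0⊕1 = 0
s4 (pos 4,5,6,7,12,13,14,15): 0⊕1⊕0⊕0⊕0⊕0⊕0⊕1 = 0
s8 (pos 8,9,10,11,12,13,14,15): 0⊕1⊕0⊕0⊕0⊕0⊕0⊕1 = 0
Syndrome s8…s1 = 0001 → error at position 1.
Flip position 1: 101010001000001 → 001010001000001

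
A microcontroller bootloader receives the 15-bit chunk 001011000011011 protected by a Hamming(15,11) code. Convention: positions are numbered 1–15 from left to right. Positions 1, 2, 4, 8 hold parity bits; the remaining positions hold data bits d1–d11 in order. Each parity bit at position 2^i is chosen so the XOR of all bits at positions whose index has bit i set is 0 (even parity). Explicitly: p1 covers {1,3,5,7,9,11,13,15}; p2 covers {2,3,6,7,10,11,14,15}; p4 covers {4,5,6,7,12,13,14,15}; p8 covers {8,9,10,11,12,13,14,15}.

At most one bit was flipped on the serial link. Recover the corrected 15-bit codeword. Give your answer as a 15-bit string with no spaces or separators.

001010000011011

s1 (pos 1,3,5,7,9,11,13,15): 0⊕1⊕1⊕0⊕0⊕1⊕0⊕1 = 0
s2 (pos 2,3,6,7,10,11,14,15): 0⊕1⊕1⊕0⊕0⊕1⊕1⊕1 = 1
s4 (pos 4,5,6,7,12,13,14,15): 0⊕1⊕1⊕0⊕1⊕0⊕1⊕1 = 1
s8 (pos 8,9,10,11,12,13,14,15): 0⊕0⊕0⊕1⊕1⊕0⊕1⊕1 = 0
Syndrome s8…s1 = 0110 → error at position 6.
Flip position 6: 001011000011011 → 001010000011011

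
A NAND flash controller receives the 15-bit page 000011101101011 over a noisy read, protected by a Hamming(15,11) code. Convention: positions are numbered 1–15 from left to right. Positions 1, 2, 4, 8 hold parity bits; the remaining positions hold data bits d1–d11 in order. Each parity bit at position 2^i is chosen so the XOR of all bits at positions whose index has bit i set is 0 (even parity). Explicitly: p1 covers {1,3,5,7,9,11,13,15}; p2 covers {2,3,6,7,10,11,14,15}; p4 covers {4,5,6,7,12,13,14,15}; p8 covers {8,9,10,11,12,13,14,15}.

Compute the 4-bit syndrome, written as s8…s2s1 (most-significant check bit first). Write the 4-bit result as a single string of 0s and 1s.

1010

s1 (pos 1,3,5,7,9,11,13,15): 0⊕0⊕1⊕1⊕1⊕0⊕0⊕1 = 0
s2 (pos 2,3,6,7,10,11,14,15): 0⊕0⊕1⊕1⊕1⊕0⊕1⊕1 = 1
s4 (pos 4,5,6,7,12,13,14,15): 0⊕1⊕1⊕1⊕1⊕0⊕1⊕1 = 0
s8 (pos 8,9,10,11,12,13,14,15): 0⊕1⊕1⊕0⊕1⊕0⊕1⊕1 = 1
Syndrome s8…s1 = 1010 → error at position 10.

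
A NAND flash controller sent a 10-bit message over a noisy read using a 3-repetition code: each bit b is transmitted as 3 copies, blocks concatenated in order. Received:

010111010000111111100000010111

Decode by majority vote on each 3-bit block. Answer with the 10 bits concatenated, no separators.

Block 1 (010): 1 one → 0
Block 2 (111): 3 ones → 1
Block 3 (010): 1 one → 0
Block 4 (000): 0 ones → 0
Block 5 (111): 3 ones → 1
Block 6 (111): 3 ones → 1
Block 7 (100): 1 one → 0
Block 8 (000): 0 ones → 0
Block 9 (010): 1 one → 0
Block 10 (111): 3 ones → 1

0100110001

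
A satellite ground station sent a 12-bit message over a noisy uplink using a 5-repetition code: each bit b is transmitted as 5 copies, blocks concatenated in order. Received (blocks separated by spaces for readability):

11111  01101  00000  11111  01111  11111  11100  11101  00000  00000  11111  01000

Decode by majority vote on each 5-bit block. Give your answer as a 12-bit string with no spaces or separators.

110111110010

Block 1 (11111): 5 ones → 1
Block 2 (01101): 3 ones → 1
Block 3 (00000): 0 ones → 0
Block 4 (11111): 5 ones → 1
Block 5 (01111): 4 ones → 1
Block 6 (11111): 5 ones → 1
Block 7 (11100): 3 ones → 1
Block 8 (11101): 4 ones → 1
Block 9 (00000): 0 ones → 0
Block 10 (00000): 0 ones → 0
Block 11 (11111): 5 ones → 1
Block 12 (01000): 1 one → 0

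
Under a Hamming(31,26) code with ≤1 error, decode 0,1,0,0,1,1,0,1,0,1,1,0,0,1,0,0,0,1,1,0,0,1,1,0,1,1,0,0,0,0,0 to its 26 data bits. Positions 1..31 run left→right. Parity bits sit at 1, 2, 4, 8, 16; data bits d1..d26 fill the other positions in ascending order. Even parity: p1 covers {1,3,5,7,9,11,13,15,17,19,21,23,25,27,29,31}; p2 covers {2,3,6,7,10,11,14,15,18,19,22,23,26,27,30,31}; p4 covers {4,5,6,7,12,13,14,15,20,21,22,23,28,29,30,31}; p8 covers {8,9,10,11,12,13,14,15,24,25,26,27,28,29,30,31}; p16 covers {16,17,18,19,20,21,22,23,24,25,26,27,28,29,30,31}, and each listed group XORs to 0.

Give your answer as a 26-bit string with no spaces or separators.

00100110010011001101100000

s1 (pos 1,3,5,7,9,11,13,15,17,19,21,23,25,27,29,31): 0⊕0⊕1⊕0⊕0⊕1⊕0⊕0⊕0⊕1⊕0⊕1⊕1⊕0⊕0⊕0 = 1
s2 (pos 2,3,6,7,10,11,14,15,18,19,22,23,26,27,30,31): 1⊕0⊕1⊕0⊕1⊕1⊕1⊕0⊕1⊕1⊕1⊕1⊕1⊕0⊕0⊕0 = 0
s4 (pos 4,5,6,7,12,13,14,15,20,21,22,23,28,29,30,31): 0⊕1⊕1⊕0⊕0⊕0⊕1⊕0⊕0⊕0⊕1⊕1⊕0⊕0⊕0⊕0 = 1
s8 (pos 8,9,10,11,12,13,14,15,24,25,26,27,28,29,30,31): 1⊕0⊕1⊕1⊕0⊕0⊕1⊕0⊕0⊕1⊕1⊕0⊕0⊕0⊕0⊕0 = 0
s16 (pos 16,17,18,19,20,21,22,23,24,25,26,27,28,29,30,31): 0⊕0⊕1⊕1⊕0⊕0⊕1⊕1⊕0⊕1⊕1⊕0⊕0⊕0⊕0⊕0 = 0
Syndrome s16…s1 = 00101 → error at position 5.
Flip position 5: 0100110101100100011001101100000 → 0100010101100100011001101100000
Read data bits from positions 3,5,6,7,9,10,11,12,13,14,15,17,18,19,20,21,22,23,24,25,26,27,28,29,30,31: 00100110010011001101100000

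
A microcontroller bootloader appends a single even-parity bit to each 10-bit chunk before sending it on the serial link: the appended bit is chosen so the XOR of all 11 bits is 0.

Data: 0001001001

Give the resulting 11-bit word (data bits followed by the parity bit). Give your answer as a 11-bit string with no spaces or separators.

XOR of the 10 data bits: 0⊕0⊕0⊕1⊕0⊕0⊕1⊕0⊕0⊕1 = 1
Parity bit = 1 (so all 11 bits XOR to 0).

00010010011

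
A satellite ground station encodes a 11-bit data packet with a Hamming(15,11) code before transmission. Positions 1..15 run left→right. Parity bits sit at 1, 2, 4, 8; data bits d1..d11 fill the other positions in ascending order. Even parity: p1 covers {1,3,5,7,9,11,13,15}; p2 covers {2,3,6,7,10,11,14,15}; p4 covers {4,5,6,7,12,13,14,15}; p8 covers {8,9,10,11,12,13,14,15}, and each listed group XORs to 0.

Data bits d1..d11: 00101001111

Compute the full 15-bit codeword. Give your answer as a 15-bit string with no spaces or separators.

Place data at non-parity positions: p1 p2 0 p4 0 1 0 p8 1 0 0 1 1 1 1
p1 (pos 1,3,5,7,9,11,13,15): XOR of data positions = 0⊕0⊕0⊕1⊕0⊕1⊕1 = 1
p2 (pos 2,3,6,7,10,11,14,15): XOR of data positions = 0⊕1⊕0⊕0⊕0⊕1⊕1 = 1
p4 (pos 4,5,6,7,12,13,14,15): XOR of data positions = 0⊕1⊕0⊕1⊕1⊕1⊕1 = 1
p8 (pos 8,9,10,11,12,13,14,15): XOR of data positions = 1⊕0⊕0⊕1⊕1⊕1⊕1 = 1
Codeword: 110101011001111

110101011001111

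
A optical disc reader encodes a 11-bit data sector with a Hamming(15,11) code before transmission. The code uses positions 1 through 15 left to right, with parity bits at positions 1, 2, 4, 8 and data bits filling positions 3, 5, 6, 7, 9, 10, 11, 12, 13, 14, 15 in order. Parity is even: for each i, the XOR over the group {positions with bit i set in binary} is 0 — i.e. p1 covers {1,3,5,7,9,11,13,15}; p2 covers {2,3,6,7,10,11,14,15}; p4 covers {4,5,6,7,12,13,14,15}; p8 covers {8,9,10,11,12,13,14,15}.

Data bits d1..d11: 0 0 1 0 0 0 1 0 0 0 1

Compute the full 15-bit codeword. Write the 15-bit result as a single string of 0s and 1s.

010001000010001

Place data at non-parity positions: p1 p2 0 p4 0 1 0 p8 0 0 1 0 0 0 1
p1 (pos 1,3,5,7,9,11,13,15): XOR of data positions = 0⊕0⊕0⊕0⊕1⊕0⊕1 = 0
p2 (pos 2,3,6,7,10,11,14,15): XOR of data positions = 0⊕1⊕0⊕0⊕1⊕0⊕1 = 1
p4 (pos 4,5,6,7,12,13,14,15): XOR of data positions = 0⊕1⊕0⊕0⊕0⊕0⊕1 = 0
p8 (pos 8,9,10,11,12,13,14,15): XOR of data positions = 0⊕0⊕1⊕0⊕0⊕0⊕1 = 0
Codeword: 010001000010001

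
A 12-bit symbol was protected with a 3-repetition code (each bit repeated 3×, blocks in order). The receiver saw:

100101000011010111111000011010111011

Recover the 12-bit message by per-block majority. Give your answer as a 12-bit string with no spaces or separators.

010101101011

Block 1 (100): 1 one → 0
Block 2 (101): 2 ones → 1
Block 3 (000): 0 ones → 0
Block 4 (011): 2 ones → 1
Block 5 (010): 1 one → 0
Block 6 (111): 3 ones → 1
Block 7 (111): 3 ones → 1
Block 8 (000): 0 ones → 0
Block 9 (011): 2 ones → 1
Block 10 (010): 1 one → 0
Block 11 (111): 3 ones → 1
Block 12 (011): 2 ones → 1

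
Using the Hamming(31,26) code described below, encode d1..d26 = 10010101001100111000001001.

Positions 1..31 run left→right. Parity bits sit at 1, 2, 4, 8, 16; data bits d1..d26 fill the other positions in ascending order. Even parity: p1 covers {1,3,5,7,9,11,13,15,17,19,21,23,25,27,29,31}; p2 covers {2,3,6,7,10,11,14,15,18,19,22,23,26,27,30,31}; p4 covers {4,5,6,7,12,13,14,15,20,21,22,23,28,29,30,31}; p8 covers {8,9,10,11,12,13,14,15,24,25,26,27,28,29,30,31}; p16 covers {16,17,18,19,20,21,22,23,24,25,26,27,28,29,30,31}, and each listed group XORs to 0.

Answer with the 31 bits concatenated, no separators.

Place data at non-parity positions: p1 p2 1 p4 0 0 1 p8 0 1 0 1 0 0 1 p16 1 0 0 1 1 1 0 0 0 0 0 1 0 0 1
p1 (pos 1,3,5,7,9,11,13,15,17,19,21,23,25,27,29,31): XOR of data positions = 1⊕0⊕1⊕0⊕0⊕0⊕1⊕1⊕0⊕1⊕0⊕0⊕0⊕0⊕1 = 0
p2 (pos 2,3,6,7,10,11,14,15,18,19,22,23,26,27,30,31): XOR of data positions = 1⊕0⊕1⊕1⊕0⊕0⊕1⊕0⊕0⊕1⊕0⊕0⊕0⊕0⊕1 = 0
p4 (pos 4,5,6,7,12,13,14,15,20,21,22,23,28,29,30,31): XOR of data positions = 0⊕0⊕1⊕1⊕0⊕0⊕1⊕1⊕1⊕1⊕0⊕1⊕0⊕0⊕1 = 0
p8 (pos 8,9,10,11,12,13,14,15,24,25,26,27,28,29,30,31): XOR of data positions = 0⊕1⊕0⊕1⊕0⊕0⊕1⊕0⊕0⊕0⊕0⊕1⊕0⊕0⊕1 = 1
p16 (pos 16,17,18,19,20,21,22,23,24,25,26,27,28,29,30,31): XOR of data positions = 1⊕0⊕0⊕1⊕1⊕1⊕0⊕0⊕0⊕0⊕0⊕1⊕0⊕0⊕1 = 0
Codeword: 0010001101010010100111000001001

0010001101010010100111000001001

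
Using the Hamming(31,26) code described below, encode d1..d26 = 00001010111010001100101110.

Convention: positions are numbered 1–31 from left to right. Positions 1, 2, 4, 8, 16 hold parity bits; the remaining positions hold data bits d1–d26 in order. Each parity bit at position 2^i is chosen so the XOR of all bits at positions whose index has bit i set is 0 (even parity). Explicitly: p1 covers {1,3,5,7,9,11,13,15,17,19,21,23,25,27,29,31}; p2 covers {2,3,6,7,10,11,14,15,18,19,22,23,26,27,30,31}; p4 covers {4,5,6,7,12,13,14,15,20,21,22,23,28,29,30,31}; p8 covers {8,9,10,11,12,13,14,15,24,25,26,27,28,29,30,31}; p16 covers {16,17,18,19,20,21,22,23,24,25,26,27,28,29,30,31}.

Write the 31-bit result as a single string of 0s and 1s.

Place data at non-parity positions: p1 p2 0 p4 0 0 0 p8 1 0 1 0 1 1 1 p16 0 1 0 0 0 1 1 0 0 1 0 1 1 1 0
p1 (pos 1,3,5,7,9,11,13,15,17,19,21,23,25,27,29,31): XOR of data positions = 0⊕0⊕0⊕1⊕1⊕1⊕1⊕0⊕0⊕0⊕1⊕0⊕0⊕1⊕0 = 0
p2 (pos 2,3,6,7,10,11,14,15,18,19,22,23,26,27,30,31): XOR of data positions = 0⊕0⊕0⊕0⊕1⊕1⊕1⊕1⊕0⊕1⊕1⊕1⊕0⊕1⊕0 = 0
p4 (pos 4,5,6,7,12,13,14,15,20,21,22,23,28,29,30,31): XOR of data positions = 0⊕0⊕0⊕0⊕1⊕1⊕1⊕0⊕0⊕1⊕1⊕1⊕1⊕1⊕0 = 0
p8 (pos 8,9,10,11,12,13,14,15,24,25,26,27,28,29,30,31): XOR of data positions = 1⊕0⊕1⊕0⊕1⊕1⊕1⊕0⊕0⊕1⊕0⊕1⊕1⊕1⊕0 = 1
p16 (pos 16,17,18,19,20,21,22,23,24,25,26,27,28,29,30,31): XOR of data positions = 0⊕1⊕0⊕0⊕0⊕1⊕1⊕0⊕0⊕1⊕0⊕1⊕1⊕1⊕0 = 1
Codeword: 0000000110101111010001100101110

0000000110101111010001100101110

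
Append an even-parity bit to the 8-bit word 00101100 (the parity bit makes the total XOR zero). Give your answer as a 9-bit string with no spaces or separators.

XOR of the 8 data bits: 0⊕0⊕1⊕0⊕1⊕1⊕0⊕0 = 1
Parity bit = 1 (so all 9 bits XOR to 0).

001011001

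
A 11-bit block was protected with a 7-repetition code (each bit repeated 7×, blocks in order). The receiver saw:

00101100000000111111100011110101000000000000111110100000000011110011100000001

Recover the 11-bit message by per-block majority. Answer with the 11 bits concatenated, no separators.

Block 1 (0010110): 3 ones → 0
Block 2 (0000000): 0 ones → 0
Block 3 (1111111): 7 ones → 1
Block 4 (0001111): 4 ones → 1
Block 5 (0101000): 2 ones → 0
Block 6 (0000000): 0 ones → 0
Block 7 (0011111): 5 ones → 1
Block 8 (0100000): 1 one → 0
Block 9 (0000111): 3 ones → 0
Block 10 (1001110): 4 ones → 1
Block 11 (0000001): 1 one → 0

00110010010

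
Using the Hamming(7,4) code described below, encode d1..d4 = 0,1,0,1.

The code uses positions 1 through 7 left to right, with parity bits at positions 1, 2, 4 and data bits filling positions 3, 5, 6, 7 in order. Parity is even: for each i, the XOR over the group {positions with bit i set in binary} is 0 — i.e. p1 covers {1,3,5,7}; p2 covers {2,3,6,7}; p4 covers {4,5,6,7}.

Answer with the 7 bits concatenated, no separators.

Place data at non-parity positions: p1 p2 0 p4 1 0 1
p1 (pos 1,3,5,7): XOR of data positions = 0⊕1⊕1 = 0
p2 (pos 2,3,6,7): XOR of data positions = 0⊕0⊕1 = 1
p4 (pos 4,5,6,7): XOR of data positions = 1⊕0⊕1 = 0
Codeword: 0100101

0100101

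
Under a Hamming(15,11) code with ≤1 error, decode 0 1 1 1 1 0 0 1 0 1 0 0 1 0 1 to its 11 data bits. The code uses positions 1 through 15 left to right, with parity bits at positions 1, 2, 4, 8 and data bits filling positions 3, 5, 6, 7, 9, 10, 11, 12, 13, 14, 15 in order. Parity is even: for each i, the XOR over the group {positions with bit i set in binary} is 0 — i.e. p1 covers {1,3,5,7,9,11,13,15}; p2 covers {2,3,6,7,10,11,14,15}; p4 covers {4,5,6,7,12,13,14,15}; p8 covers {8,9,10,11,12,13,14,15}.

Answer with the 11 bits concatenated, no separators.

11000100101

s1 (pos 1,3,5,7,9,11,13,15): 0⊕1⊕1⊕0⊕0⊕0⊕1⊕1 = 0
s2 (pos 2,3,6,7,10,11,14,15): 1⊕1⊕0⊕0⊕1⊕0⊕0⊕1 = 0
s4 (pos 4,5,6,7,12,13,14,15): 1⊕1⊕0⊕0⊕0⊕1⊕0⊕1 = 0
s8 (pos 8,9,10,11,12,13,14,15): 1⊕0⊕1⊕0⊕0⊕1⊕0⊕1 = 0
Syndrome s8…s1 = 0000 → no error.
Read data bits from positions 3,5,6,7,9,10,11,12,13,14,15: 11000100101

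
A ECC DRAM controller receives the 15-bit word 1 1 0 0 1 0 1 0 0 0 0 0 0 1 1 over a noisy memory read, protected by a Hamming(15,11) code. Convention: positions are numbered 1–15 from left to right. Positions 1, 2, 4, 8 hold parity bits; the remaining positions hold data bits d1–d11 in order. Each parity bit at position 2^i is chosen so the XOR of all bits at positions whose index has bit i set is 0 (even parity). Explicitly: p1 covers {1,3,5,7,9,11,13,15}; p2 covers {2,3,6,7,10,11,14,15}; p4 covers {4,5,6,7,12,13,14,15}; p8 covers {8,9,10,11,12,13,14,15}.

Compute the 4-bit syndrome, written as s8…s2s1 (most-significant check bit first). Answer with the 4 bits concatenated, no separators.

0000

s1 (pos 1,3,5,7,9,11,13,15): 1⊕0⊕1⊕1⊕0⊕0⊕0⊕1 = 0
s2 (pos 2,3,6,7,10,11,14,15): 1⊕0⊕0⊕1⊕0⊕0⊕1⊕1 = 0
s4 (pos 4,5,6,7,12,13,14,15): 0⊕1⊕0⊕1⊕0⊕0⊕1⊕1 = 0
s8 (pos 8,9,10,11,12,13,14,15): 0⊕0⊕0⊕0⊕0⊕0⊕1⊕1 = 0
Syndrome s8…s1 = 0000 → no error.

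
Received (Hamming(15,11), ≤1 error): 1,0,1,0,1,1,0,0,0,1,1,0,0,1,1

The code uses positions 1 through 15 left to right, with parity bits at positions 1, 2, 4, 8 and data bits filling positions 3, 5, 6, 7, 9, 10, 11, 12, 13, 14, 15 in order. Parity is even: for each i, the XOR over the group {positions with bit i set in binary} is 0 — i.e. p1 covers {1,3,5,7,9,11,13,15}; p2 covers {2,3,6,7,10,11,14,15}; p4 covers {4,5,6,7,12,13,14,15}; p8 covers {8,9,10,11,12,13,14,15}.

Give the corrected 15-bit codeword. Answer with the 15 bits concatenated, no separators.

001011000110011

s1 (pos 1,3,5,7,9,11,13,15): 1⊕1⊕1⊕0⊕0⊕1⊕0⊕1 = 1
s2 (pos 2,3,6,7,10,11,14,15): 0⊕1⊕1⊕0⊕1⊕1⊕1⊕1 = 0
s4 (pos 4,5,6,7,12,13,14,15): 0⊕1⊕1⊕0⊕0⊕0⊕1⊕1 = 0
s8 (pos 8,9,10,11,12,13,14,15): 0⊕0⊕1⊕1⊕0⊕0⊕1⊕1 = 0
Syndrome s8…s1 = 0001 → error at position 1.
Flip position 1: 101011000110011 → 001011000110011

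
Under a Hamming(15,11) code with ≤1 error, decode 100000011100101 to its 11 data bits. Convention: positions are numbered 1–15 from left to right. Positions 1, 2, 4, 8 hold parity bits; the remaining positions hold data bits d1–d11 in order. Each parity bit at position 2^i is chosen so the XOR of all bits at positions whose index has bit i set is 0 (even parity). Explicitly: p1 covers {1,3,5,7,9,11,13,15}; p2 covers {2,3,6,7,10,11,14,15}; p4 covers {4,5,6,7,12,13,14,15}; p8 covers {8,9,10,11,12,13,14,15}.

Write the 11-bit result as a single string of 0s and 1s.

00001100101

s1 (pos 1,3,5,7,9,11,13,15): 1⊕0⊕0⊕0⊕1⊕0⊕1⊕1 = 0
s2 (pos 2,3,6,7,10,11,14,15): 0⊕0⊕0⊕0⊕1⊕0⊕0⊕1 = 0
s4 (pos 4,5,6,7,12,13,14,15): 0⊕0⊕0⊕0⊕0⊕1⊕0⊕1 = 0
s8 (pos 8,9,10,11,12,13,14,15): 1⊕1⊕1⊕0⊕0⊕1⊕0⊕1 = 1
Syndrome s8…s1 = 1000 → error at position 8.
Flip position 8: 100000011100101 → 100000001100101
Read data bits from positions 3,5,6,7,9,10,11,12,13,14,15: 00001100101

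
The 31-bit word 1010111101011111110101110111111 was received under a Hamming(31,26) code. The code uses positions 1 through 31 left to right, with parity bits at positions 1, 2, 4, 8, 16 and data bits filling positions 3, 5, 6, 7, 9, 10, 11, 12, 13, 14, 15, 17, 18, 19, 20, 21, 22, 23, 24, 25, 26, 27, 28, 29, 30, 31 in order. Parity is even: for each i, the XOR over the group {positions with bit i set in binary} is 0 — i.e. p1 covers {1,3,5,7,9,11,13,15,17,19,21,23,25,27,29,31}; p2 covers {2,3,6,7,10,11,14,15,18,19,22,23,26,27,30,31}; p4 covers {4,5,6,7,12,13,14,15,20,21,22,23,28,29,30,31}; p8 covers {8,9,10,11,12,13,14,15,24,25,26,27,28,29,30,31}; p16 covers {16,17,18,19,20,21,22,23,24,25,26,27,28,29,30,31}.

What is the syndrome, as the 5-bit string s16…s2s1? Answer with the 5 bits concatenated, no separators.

s1 (pos 1,3,5,7,9,11,13,15,17,19,21,23,25,27,29,31): 1⊕1⊕1⊕1⊕0⊕0⊕1⊕1⊕1⊕0⊕0⊕1⊕0⊕1⊕1⊕1 = 1
s2 (pos 2,3,6,7,10,11,14,15,18,19,22,23,26,27,30,31): 0⊕1⊕1⊕1⊕1⊕0⊕1⊕1⊕1⊕0⊕1⊕1⊕1⊕1⊕1⊕1 = 1
s4 (pos 4,5,6,7,12,13,14,15,20,21,22,23,28,29,30,31): 0⊕1⊕1⊕1⊕1⊕1⊕1⊕1⊕1⊕0⊕1⊕1⊕1⊕1⊕1⊕1 = 0
s8 (pos 8,9,10,11,12,13,14,15,24,25,26,27,28,29,30,31): 1⊕0⊕1⊕0⊕1⊕1⊕1⊕1⊕1⊕0⊕1⊕1⊕1⊕1⊕1⊕1 = 1
s16 (pos 16,17,18,19,20,21,22,23,24,25,26,27,28,29,30,31): 1⊕1⊕1⊕0⊕1⊕0⊕1⊕1⊕1⊕0⊕1⊕1⊕1⊕1⊕1⊕1 = 1
Syndrome s16…s1 = 11011 → error at position 27.

11011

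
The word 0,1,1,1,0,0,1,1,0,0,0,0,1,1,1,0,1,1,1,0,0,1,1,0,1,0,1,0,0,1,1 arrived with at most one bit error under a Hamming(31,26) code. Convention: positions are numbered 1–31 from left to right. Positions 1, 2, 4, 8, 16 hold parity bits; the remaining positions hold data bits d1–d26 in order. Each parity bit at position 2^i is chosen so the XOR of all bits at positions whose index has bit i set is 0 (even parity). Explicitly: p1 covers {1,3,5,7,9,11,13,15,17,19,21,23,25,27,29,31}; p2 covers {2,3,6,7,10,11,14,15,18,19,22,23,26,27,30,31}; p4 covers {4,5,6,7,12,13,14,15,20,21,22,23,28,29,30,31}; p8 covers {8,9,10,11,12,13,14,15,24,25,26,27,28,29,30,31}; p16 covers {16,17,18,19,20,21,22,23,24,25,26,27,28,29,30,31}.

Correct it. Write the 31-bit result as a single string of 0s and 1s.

0111001100001110111101101010011

s1 (pos 1,3,5,7,9,11,13,15,17,19,21,23,25,27,29,31): 0⊕1⊕0⊕1⊕0⊕0⊕1⊕1⊕1⊕1⊕0⊕1⊕1⊕1⊕0⊕1 = 0
s2 (pos 2,3,6,7,10,11,14,15,18,19,22,23,26,27,30,31): 1⊕1⊕0⊕1⊕0⊕0⊕1⊕1⊕1⊕1⊕1⊕1⊕0⊕1⊕1⊕1 = 0
s4 (pos 4,5,6,7,12,13,14,15,20,21,22,23,28,29,30,31): 1⊕0⊕0⊕1⊕0⊕1⊕1⊕1⊕0⊕0⊕1⊕1⊕0⊕0⊕1⊕1 = 1
s8 (pos 8,9,10,11,12,13,14,15,24,25,26,27,28,29,30,31): 1⊕0⊕0⊕0⊕0⊕1⊕1⊕1⊕0⊕1⊕0⊕1⊕0⊕0⊕1⊕1 = 0
s16 (pos 16,17,18,19,20,21,22,23,24,25,26,27,28,29,30,31): 0⊕1⊕1⊕1⊕0⊕0⊕1⊕1⊕0⊕1⊕0⊕1⊕0⊕0⊕1⊕1 = 1
Syndrome s16…s1 = 10100 → error at position 20.
Flip position 20: 0111001100001110111001101010011 → 0111001100001110111101101010011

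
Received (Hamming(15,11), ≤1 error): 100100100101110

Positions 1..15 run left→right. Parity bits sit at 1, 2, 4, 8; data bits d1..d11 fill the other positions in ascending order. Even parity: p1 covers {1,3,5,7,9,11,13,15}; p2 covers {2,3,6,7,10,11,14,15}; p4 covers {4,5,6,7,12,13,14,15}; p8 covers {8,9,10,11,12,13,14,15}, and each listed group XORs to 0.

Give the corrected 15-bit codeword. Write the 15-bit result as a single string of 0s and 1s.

100100000101110

s1 (pos 1,3,5,7,9,11,13,15): 1⊕0⊕0⊕1⊕0⊕0⊕1⊕0 = 1
s2 (pos 2,3,6,7,10,11,14,15): 0⊕0⊕0⊕1⊕1⊕0⊕1⊕0 = 1
s4 (pos 4,5,6,7,12,13,14,15): 1⊕0⊕0⊕1⊕1⊕1⊕1⊕0 = 1
s8 (pos 8,9,10,11,12,13,14,15): 0⊕0⊕1⊕0⊕1⊕1⊕1⊕0 = 0
Syndrome s8…s1 = 0111 → error at position 7.
Flip position 7: 100100100101110 → 100100000101110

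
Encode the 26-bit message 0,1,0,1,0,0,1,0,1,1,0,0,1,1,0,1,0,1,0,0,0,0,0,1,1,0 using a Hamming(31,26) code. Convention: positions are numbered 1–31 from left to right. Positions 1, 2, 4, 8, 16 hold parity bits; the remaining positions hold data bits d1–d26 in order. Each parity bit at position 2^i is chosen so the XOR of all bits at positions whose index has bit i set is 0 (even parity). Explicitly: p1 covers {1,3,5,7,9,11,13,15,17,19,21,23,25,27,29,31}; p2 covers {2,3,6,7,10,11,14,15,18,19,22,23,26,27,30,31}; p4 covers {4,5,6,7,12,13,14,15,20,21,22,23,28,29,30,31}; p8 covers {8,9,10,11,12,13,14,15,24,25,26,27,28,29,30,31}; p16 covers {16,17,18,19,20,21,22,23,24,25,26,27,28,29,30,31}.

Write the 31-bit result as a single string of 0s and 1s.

0100101100101100011010100000110

Place data at non-parity positions: p1 p2 0 p4 1 0 1 p8 0 0 1 0 1 1 0 p16 0 1 1 0 1 0 1 0 0 0 0 0 1 1 0
p1 (pos 1,3,5,7,9,11,13,15,17,19,21,23,25,27,29,31): XOR of data positions = 0⊕1⊕1⊕0⊕1⊕1⊕0⊕0⊕1⊕1⊕1⊕0⊕0⊕1⊕0 = 0
p2 (pos 2,3,6,7,10,11,14,15,18,19,22,23,26,27,30,31): XOR of data positions = 0⊕0⊕1⊕0⊕1⊕1⊕0⊕1⊕1⊕0⊕1⊕0⊕0⊕1⊕0 = 1
p4 (pos 4,5,6,7,12,13,14,15,20,21,22,23,28,29,30,31): XOR of data positions = 1⊕0⊕1⊕0⊕1⊕1⊕0⊕0⊕1⊕0⊕1⊕0⊕1⊕1⊕0 = 0
p8 (pos 8,9,10,11,12,13,14,15,24,25,26,27,28,29,30,31): XOR of data positions = 0⊕0⊕1⊕0⊕1⊕1⊕0⊕0⊕0⊕0⊕0⊕0⊕1⊕1⊕0 = 1
p16 (pos 16,17,18,19,20,21,22,23,24,25,26,27,28,29,30,31): XOR of data positions = 0⊕1⊕1⊕0⊕1⊕0⊕1⊕0⊕0⊕0⊕0⊕0⊕1⊕1⊕0 = 0
Codeword: 0100101100101100011010100000110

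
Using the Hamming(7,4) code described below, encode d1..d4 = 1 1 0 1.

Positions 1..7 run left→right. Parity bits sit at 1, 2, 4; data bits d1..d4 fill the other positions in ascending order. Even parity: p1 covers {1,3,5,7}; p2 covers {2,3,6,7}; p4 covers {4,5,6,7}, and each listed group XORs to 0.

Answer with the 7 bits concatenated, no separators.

Place data at non-parity positions: p1 p2 1 p4 1 0 1
p1 (pos 1,3,5,7): XOR of data positions = 1⊕1⊕1 = 1
p2 (pos 2,3,6,7): XOR of data positions = 1⊕0⊕1 = 0
p4 (pos 4,5,6,7): XOR of data positions = 1⊕0⊕1 = 0
Codeword: 1010101

1010101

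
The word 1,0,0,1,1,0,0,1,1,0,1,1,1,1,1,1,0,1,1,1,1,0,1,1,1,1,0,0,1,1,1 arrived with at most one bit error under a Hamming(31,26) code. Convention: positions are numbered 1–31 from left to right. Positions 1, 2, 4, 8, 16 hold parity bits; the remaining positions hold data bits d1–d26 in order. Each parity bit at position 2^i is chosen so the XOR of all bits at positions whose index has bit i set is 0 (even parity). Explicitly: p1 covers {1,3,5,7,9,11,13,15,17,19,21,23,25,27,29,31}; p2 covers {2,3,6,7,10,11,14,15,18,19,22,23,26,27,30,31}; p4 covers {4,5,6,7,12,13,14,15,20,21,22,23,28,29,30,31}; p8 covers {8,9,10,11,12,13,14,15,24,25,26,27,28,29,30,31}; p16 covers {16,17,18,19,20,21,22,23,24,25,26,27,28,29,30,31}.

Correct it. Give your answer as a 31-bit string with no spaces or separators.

1001100111111111011110111100111

s1 (pos 1,3,5,7,9,11,13,15,17,19,21,23,25,27,29,31): 1⊕0⊕1⊕0⊕1⊕1⊕1⊕1⊕0⊕1⊕1⊕1⊕1⊕0⊕1⊕1 = 0
s2 (pos 2,3,6,7,10,11,14,15,18,19,22,23,26,27,30,31): 0⊕0⊕0⊕0⊕0⊕1⊕1⊕1⊕1⊕1⊕0⊕1⊕1⊕0⊕1⊕1 = 1
s4 (pos 4,5,6,7,12,13,14,15,20,21,22,23,28,29,30,31): 1⊕1⊕0⊕0⊕1⊕1⊕1⊕1⊕1⊕1⊕0⊕1⊕0⊕1⊕1⊕1 = 0
s8 (pos 8,9,10,11,12,13,14,15,24,25,26,27,28,29,30,31): 1⊕1⊕0⊕1⊕1⊕1⊕1⊕1⊕1⊕1⊕1⊕0⊕0⊕1⊕1⊕1 = 1
s16 (pos 16,17,18,19,20,21,22,23,24,25,26,27,28,29,30,31): 1⊕0⊕1⊕1⊕1⊕1⊕0⊕1⊕1⊕1⊕1⊕0⊕0⊕1⊕1⊕1 = 0
Syndrome s16…s1 = 01010 → error at position 10.
Flip position 10: 1001100110111111011110111100111 → 1001100111111111011110111100111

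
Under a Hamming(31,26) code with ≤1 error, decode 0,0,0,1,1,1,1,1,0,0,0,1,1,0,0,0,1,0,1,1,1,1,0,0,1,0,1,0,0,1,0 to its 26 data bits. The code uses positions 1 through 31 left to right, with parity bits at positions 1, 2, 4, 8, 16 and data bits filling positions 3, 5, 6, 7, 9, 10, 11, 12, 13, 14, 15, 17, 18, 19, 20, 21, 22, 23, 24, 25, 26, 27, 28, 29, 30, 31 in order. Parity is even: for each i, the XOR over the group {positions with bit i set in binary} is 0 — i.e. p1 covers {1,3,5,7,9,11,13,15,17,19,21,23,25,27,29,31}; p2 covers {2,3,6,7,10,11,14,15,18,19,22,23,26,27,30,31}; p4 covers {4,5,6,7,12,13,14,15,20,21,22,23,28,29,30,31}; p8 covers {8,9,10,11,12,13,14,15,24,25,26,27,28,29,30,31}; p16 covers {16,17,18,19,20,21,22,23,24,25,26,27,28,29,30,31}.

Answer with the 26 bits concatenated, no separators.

01110001100101111001010010

s1 (pos 1,3,5,7,9,11,13,15,17,19,21,23,25,27,29,31): 0⊕0⊕1⊕1⊕0⊕0⊕1⊕0⊕1⊕1⊕1⊕0⊕1⊕1⊕0⊕0 = 0
s2 (pos 2,3,6,7,10,11,14,15,18,19,22,23,26,27,30,31): 0⊕0⊕1⊕1⊕0⊕0⊕0⊕0⊕0⊕1⊕1⊕0⊕0⊕1⊕1⊕0 = 0
s4 (pos 4,5,6,7,12,13,14,15,20,21,22,23,28,29,30,31): 1⊕1⊕1⊕1⊕1⊕1⊕0⊕0⊕1⊕1⊕1⊕0⊕0⊕0⊕1⊕0 = 0
s8 (pos 8,9,10,11,12,13,14,15,24,25,26,27,28,29,30,31): 1⊕0⊕0⊕0⊕1⊕1⊕0⊕0⊕0⊕1⊕0⊕1⊕0⊕0⊕1⊕0 = 0
s16 (pos 16,17,18,19,20,21,22,23,24,25,26,27,28,29,30,31): 0⊕1⊕0⊕1⊕1⊕1⊕1⊕0⊕0⊕1⊕0⊕1⊕0⊕0⊕1⊕0 = 0
Syndrome s16…s1 = 00000 → no error.
Read data bits from positions 3,5,6,7,9,10,11,12,13,14,15,17,18,19,20,21,22,23,24,25,26,27,28,29,30,31: 01110001100101111001010010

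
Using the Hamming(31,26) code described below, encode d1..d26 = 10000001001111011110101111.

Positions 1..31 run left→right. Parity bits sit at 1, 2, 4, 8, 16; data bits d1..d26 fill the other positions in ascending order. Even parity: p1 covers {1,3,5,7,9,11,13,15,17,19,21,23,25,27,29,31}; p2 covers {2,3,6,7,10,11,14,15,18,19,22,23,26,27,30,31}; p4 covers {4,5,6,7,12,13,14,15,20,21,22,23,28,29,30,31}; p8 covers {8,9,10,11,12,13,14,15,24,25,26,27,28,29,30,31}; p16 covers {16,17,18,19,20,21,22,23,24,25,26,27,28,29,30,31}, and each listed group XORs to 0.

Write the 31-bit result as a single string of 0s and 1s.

Place data at non-parity positions: p1 p2 1 p4 0 0 0 p8 0 0 0 1 0 0 1 p16 1 1 1 0 1 1 1 1 0 1 0 1 1 1 1
p1 (pos 1,3,5,7,9,11,13,15,17,19,21,23,25,27,29,31): XOR of data positions = 1⊕0⊕0⊕0⊕0⊕0⊕1⊕1⊕1⊕1⊕1⊕0⊕0⊕1⊕1 = 0
p2 (pos 2,3,6,7,10,11,14,15,18,19,22,23,26,27,30,31): XOR of data positions = 1⊕0⊕0⊕0⊕0⊕0⊕1⊕1⊕1⊕1⊕1⊕1⊕0⊕1⊕1 = 1
p4 (pos 4,5,6,7,12,13,14,15,20,21,22,23,28,29,30,31): XOR of data positions = 0⊕0⊕0⊕1⊕0⊕0⊕1⊕0⊕1⊕1⊕1⊕1⊕1⊕1⊕1 = 1
p8 (pos 8,9,10,11,12,13,14,15,24,25,26,27,28,29,30,31): XOR of data positions = 0⊕0⊕0⊕1⊕0⊕0⊕1⊕1⊕0⊕1⊕0⊕1⊕1⊕1⊕1 = 0
p16 (pos 16,17,18,19,20,21,22,23,24,25,26,27,28,29,30,31): XOR of data positions = 1⊕1⊕1⊕0⊕1⊕1⊕1⊕1⊕0⊕1⊕0⊕1⊕1⊕1⊕1 = 0
Codeword: 0111000000010010111011110101111

0111000000010010111011110101111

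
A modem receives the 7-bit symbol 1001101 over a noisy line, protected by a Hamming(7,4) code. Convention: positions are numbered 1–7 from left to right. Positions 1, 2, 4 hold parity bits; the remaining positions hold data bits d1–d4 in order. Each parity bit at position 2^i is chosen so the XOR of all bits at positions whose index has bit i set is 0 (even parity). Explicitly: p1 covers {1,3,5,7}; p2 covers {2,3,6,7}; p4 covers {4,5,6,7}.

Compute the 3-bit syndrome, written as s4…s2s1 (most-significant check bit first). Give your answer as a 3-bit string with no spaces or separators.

111

s1 (pos 1,3,5,7): 1⊕0⊕1⊕1 = 1
s2 (pos 2,3,6,7): 0⊕0⊕0⊕1 = 1
s4 (pos 4,5,6,7): 1⊕1⊕0⊕1 = 1
Syndrome s4…s1 = 111 → error at position 7.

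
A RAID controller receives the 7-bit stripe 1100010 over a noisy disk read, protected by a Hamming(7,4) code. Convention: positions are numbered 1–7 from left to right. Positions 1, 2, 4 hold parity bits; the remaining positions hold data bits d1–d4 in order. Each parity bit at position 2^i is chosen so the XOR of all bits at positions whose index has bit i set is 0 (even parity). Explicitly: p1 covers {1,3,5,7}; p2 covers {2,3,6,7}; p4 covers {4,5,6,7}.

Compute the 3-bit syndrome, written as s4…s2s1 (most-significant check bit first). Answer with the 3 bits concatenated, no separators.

s1 (pos 1,3,5,7): 1⊕0⊕0⊕0 = 1
s2 (pos 2,3,6,7): 1⊕0⊕1⊕0 = 0
s4 (pos 4,5,6,7): 0⊕0⊕1⊕0 = 1
Syndrome s4…s1 = 101 → error at position 5.

101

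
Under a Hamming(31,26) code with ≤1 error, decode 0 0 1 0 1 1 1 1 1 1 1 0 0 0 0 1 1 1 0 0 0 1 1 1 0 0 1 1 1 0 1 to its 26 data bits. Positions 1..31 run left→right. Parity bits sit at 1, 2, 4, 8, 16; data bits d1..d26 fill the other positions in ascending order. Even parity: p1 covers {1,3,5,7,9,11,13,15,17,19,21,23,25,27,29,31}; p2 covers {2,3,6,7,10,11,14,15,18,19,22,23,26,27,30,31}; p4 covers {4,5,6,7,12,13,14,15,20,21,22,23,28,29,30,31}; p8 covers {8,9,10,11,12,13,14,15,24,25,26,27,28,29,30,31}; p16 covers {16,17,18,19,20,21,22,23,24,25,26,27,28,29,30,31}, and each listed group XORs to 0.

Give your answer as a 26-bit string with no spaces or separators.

s1 (pos 1,3,5,7,9,11,13,15,17,19,21,23,25,27,29,31): 0⊕1⊕1⊕1⊕1⊕1⊕0⊕0⊕1⊕0⊕0⊕1⊕0⊕1⊕1⊕1 = 0
s2 (pos 2,3,6,7,10,11,14,15,18,19,22,23,26,27,30,31): 0⊕1⊕1⊕1⊕1⊕1⊕0⊕0⊕1⊕0⊕1⊕1⊕0⊕1⊕0⊕1 = 0
s4 (pos 4,5,6,7,12,13,14,15,20,21,22,23,28,29,30,31): 0⊕1⊕1⊕1⊕0⊕0⊕0⊕0⊕0⊕0⊕1⊕1⊕1⊕1⊕0⊕1 = 0
s8 (pos 8,9,10,11,12,13,14,15,24,25,26,27,28,29,30,31): 1⊕1⊕1⊕1⊕0⊕0⊕0⊕0⊕1⊕0⊕0⊕1⊕1⊕1⊕0⊕1 = 1
s16 (pos 16,17,18,19,20,21,22,23,24,25,26,27,28,29,30,31): 1⊕1⊕1⊕0⊕0⊕0⊕1⊕1⊕1⊕0⊕0⊕1⊕1⊕1⊕0⊕1 = 0
Syndrome s16…s1 = 01000 → error at position 8.
Flip position 8: 0010111111100001110001110011101 → 0010111011100001110001110011101
Read data bits from positions 3,5,6,7,9,10,11,12,13,14,15,17,18,19,20,21,22,23,24,25,26,27,28,29,30,31: 11111110000110001110011101

11111110000110001110011101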